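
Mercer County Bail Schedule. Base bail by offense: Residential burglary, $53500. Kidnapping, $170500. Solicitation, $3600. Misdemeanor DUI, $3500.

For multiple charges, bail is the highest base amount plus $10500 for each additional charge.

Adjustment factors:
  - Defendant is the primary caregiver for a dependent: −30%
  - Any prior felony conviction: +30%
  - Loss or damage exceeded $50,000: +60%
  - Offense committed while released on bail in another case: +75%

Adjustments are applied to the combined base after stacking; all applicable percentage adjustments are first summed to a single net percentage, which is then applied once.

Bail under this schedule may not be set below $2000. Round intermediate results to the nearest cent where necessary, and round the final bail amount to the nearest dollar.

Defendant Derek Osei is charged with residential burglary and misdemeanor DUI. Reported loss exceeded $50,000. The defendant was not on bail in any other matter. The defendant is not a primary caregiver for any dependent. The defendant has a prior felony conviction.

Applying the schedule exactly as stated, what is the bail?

Base amounts from the schedule: residential burglary $53500; misdemeanor DUI $3500.
Stacking rule: highest base plus $10500 per additional charge. Highest is residential burglary at $53500; 1 additional charge → +$10500. Combined base = $64000.
Net percentage adjustment: +30% +60% = +90%. $64000 × 1.9 = $121600.
$121600 is at or above the $2000 minimum.

$121600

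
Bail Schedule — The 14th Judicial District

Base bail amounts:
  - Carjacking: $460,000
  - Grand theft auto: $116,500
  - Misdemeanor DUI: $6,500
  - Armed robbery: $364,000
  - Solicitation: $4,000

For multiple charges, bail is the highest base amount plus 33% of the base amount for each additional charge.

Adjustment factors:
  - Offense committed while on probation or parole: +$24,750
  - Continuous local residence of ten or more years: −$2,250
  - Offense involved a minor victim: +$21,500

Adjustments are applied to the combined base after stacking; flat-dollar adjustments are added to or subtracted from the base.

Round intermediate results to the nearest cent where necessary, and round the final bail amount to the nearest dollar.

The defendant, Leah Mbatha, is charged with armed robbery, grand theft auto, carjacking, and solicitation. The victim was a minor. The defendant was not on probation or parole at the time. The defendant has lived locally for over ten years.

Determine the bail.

Base amounts from the schedule: armed robbery $364,000; grand theft auto $116,500; carjacking $460,000; solicitation $4,000.
Stacking rule: highest base plus 33% of each additional charge. Highest is carjacking at $460,000. Additional: $364,000 × 33% = $120,120; $116,500 × 33% = $38,445; $4,000 × 33% = $1,320. Combined base = $460,000 + $159,885 = $619,885.
Continuous local residence of ten or more years (−$2,250 flat): $619,885 − $2,250 = $617,635.
Offense involved a minor victim (+$21,500 flat): $617,635 + $21,500 = $639,135.

$639,135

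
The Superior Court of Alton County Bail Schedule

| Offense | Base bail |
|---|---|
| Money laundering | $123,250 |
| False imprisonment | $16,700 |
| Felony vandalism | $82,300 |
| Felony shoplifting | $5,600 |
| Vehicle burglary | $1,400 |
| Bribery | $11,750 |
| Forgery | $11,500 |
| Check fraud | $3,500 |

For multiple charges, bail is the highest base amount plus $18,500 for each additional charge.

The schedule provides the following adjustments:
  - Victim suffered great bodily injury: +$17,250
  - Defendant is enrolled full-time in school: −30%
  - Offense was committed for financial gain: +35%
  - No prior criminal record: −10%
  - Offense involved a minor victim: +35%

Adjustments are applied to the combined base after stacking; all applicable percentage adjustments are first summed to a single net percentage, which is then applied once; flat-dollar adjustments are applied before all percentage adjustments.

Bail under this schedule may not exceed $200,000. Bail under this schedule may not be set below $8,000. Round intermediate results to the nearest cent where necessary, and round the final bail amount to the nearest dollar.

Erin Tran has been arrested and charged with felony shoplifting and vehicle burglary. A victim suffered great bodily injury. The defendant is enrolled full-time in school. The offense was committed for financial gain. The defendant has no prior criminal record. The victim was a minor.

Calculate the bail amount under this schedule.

Base amounts from the schedule: felony shoplifting $5,600; vehicle burglary $1,400.
Stacking rule: highest base plus $18,500 per additional charge. Highest is felony shoplifting at $5,600; 1 additional charge → +$18,500. Combined base = $24,100.
Victim suffered great bodily injury (+$17,250 flat): $24,100 + $17,250 = $41,350.
Net percentage adjustment: −30% +35% −10% +35% = +30%. $41,350 × 1.3 = $53,755.
$53,755 is within the $200,000 maximum.
$53,755 is at or above the $8,000 minimum.

$53,755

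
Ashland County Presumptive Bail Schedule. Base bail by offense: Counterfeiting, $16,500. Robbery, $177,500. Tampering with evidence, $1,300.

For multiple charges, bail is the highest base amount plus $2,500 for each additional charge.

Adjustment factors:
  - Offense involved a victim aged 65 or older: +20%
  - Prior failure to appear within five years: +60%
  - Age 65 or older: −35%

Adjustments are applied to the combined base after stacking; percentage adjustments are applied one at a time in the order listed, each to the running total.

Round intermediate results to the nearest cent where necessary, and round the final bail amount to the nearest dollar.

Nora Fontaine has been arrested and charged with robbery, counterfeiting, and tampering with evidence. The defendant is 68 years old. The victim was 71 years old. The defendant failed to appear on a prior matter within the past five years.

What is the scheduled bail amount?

Base amounts from the schedule: robbery $177,500; counterfeiting $16,500; tampering with evidence $1,300.
Stacking rule: highest base plus $2,500 per additional charge. Highest is robbery at $177,500; 2 additional charges → +$5,000. Combined base = $182,500.
Offense involved a victim aged 65 or older (+20%): $182,500 × 1.2 = $219,000.
Prior failure to appear within five years (+60%): $219,000 × 1.6 = $350,400.
Age 65 or older (−35%): $350,400 × 0.65 = $227,760.

$227,760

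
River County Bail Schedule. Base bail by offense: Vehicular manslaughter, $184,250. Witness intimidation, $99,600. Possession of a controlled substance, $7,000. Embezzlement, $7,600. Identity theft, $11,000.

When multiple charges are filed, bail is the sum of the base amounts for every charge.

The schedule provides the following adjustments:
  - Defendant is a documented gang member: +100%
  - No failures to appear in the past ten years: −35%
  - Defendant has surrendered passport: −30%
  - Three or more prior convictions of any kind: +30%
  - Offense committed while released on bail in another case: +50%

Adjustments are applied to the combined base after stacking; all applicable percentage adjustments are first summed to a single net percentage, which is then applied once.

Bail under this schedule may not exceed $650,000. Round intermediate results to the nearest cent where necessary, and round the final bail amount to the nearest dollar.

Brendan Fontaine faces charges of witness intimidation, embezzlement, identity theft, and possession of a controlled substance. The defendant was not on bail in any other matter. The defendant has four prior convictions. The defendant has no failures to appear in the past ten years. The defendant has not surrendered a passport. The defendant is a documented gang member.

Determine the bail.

Base amounts from the schedule: witness intimidation $99,600; embezzlement $7,600; identity theft $11,000; possession of a controlled substance $7,000.
Stacking rule: sum of all bases. $99,600 + $7,600 + $11,000 + $7,000 = $125,200.
Net percentage adjustment: +100% −35% +30% = +95%. $125,200 × 1.95 = $244,140.
$244,140 is within the $650,000 maximum.

$244,140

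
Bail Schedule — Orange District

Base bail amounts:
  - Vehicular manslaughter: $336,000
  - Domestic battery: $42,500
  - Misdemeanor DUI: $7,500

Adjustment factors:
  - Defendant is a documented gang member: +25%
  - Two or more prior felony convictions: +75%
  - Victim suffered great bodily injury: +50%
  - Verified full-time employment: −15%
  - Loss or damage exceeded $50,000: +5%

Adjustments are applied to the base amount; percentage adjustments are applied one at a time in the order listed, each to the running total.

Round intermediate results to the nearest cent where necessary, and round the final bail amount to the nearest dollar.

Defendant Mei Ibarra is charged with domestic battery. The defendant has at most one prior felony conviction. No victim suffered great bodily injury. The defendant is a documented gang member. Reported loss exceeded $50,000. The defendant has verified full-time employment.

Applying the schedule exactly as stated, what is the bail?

$47,414

Base amounts from the schedule: domestic battery $42,500.
Single charge. Combined base = $42,500.
Defendant is a documented gang member (+25%): $42,500 × 1.25 = $53,125.
Verified full-time employment (−15%): $53,125 × 0.85 = $45,156.25.
Loss or damage exceeded $50,000 (+5%): $45,156.25 × 1.05 = $47,414.06.
Rounded to the nearest dollar: $47,414.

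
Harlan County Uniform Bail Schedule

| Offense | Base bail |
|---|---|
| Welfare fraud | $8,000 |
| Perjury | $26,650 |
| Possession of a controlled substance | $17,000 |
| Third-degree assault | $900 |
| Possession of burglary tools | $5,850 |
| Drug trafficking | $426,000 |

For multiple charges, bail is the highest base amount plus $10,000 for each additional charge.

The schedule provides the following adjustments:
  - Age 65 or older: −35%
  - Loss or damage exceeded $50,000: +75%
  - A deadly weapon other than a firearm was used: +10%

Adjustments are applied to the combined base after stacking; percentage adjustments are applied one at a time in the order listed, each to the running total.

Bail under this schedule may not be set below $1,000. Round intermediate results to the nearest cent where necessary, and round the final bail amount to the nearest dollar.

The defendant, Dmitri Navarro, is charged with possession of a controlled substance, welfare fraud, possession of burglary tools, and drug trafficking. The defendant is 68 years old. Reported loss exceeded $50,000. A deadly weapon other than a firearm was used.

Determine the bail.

Base amounts from the schedule: possession of a controlled substance $17,000; welfare fraud $8,000; possession of burglary tools $5,850; drug trafficking $426,000.
Stacking rule: highest base plus $10,000 per additional charge. Highest is drug trafficking at $426,000; 3 additional charges → +$30,000. Combined base = $456,000.
Age 65 or older (−35%): $456,000 × 0.65 = $296,400.
Loss or damage exceeded $50,000 (+75%): $296,400 × 1.75 = $518,700.
A deadly weapon other than a firearm was used (+10%): $518,700 × 1.1 = $570,570.
$570,570 is at or above the $1,000 minimum.

$570,570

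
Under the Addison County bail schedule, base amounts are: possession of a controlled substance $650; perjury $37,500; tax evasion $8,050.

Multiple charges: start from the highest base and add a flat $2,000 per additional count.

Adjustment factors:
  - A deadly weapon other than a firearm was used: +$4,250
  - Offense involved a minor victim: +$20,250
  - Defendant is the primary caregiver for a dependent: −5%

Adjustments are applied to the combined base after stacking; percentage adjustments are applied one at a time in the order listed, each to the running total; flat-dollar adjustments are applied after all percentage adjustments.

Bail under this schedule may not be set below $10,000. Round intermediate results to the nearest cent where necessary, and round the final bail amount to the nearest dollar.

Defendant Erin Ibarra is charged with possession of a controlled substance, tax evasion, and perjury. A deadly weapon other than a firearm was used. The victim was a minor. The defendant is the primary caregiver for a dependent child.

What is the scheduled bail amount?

Base amounts from the schedule: possession of a controlled substance $650; tax evasion $8,050; perjury $37,500.
Stacking rule: highest base plus $2,000 per additional charge. Highest is perjury at $37,500; 2 additional charges → +$4,000. Combined base = $41,500.
Defendant is the primary caregiver for a dependent (−5%): $41,500 × 0.95 = $39,425.
A deadly weapon other than a firearm was used (+$4,250 flat): $39,425 + $4,250 = $43,675.
Offense involved a minor victim (+$20,250 flat): $43,675 + $20,250 = $63,925.
$63,925 is at or above the $10,000 minimum.

$63,925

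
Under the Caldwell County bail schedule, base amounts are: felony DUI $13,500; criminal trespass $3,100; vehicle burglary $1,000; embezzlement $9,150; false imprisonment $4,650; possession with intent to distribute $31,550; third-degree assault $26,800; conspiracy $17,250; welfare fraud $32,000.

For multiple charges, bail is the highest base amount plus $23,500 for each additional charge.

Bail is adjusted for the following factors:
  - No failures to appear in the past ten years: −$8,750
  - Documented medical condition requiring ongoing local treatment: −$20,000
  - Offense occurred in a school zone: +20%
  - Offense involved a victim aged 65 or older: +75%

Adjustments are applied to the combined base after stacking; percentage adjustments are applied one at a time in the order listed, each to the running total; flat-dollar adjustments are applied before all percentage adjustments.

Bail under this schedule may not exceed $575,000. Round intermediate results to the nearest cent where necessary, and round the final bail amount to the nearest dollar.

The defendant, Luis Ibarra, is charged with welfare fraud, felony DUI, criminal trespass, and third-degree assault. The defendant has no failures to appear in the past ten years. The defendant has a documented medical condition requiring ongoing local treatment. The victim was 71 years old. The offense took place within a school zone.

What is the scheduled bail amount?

Base amounts from the schedule: welfare fraud $32,000; felony DUI $13,500; criminal trespass $3,100; third-degree assault $26,800.
Stacking rule: highest base plus $23,500 per additional charge. Highest is welfare fraud at $32,000; 3 additional charges → +$70,500. Combined base = $102,500.
No failures to appear in the past ten years (−$8,750 flat): $102,500 − $8,750 = $93,750.
Documented medical condition requiring ongoing local treatment (−$20,000 flat): $93,750 − $20,000 = $73,750.
Offense occurred in a school zone (+20%): $73,750 × 1.2 = $88,500.
Offense involved a victim aged 65 or older (+75%): $88,500 × 1.75 = $154,875.
$154,875 is within the $575,000 maximum.

$154,875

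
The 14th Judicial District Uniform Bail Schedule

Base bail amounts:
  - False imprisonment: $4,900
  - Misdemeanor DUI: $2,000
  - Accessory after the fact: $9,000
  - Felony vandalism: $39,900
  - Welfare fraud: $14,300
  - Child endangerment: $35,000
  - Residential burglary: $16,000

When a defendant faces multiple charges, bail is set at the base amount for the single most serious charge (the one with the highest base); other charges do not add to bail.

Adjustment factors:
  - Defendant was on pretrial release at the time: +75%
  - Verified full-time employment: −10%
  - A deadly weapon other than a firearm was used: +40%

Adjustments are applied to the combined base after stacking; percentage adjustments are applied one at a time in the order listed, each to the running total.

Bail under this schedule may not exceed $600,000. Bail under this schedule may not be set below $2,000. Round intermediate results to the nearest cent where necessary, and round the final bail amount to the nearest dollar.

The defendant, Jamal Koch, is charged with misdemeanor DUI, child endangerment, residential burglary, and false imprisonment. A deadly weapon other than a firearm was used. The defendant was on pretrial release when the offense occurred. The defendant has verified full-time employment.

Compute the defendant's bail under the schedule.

Base amounts from the schedule: misdemeanor DUI $2,000; child endangerment $35,000; residential burglary $16,000; false imprisonment $4,900.
Stacking rule: use the highest base only. Highest is child endangerment at $35,000. Combined base = $35,000.
Defendant was on pretrial release at the time (+75%): $35,000 × 1.75 = $61,250.
Verified full-time employment (−10%): $61,250 × 0.9 = $55,125.
A deadly weapon other than a firearm was used (+40%): $55,125 × 1.4 = $77,175.
$77,175 is within the $600,000 maximum.
$77,175 is at or above the $2,000 minimum.

$77,175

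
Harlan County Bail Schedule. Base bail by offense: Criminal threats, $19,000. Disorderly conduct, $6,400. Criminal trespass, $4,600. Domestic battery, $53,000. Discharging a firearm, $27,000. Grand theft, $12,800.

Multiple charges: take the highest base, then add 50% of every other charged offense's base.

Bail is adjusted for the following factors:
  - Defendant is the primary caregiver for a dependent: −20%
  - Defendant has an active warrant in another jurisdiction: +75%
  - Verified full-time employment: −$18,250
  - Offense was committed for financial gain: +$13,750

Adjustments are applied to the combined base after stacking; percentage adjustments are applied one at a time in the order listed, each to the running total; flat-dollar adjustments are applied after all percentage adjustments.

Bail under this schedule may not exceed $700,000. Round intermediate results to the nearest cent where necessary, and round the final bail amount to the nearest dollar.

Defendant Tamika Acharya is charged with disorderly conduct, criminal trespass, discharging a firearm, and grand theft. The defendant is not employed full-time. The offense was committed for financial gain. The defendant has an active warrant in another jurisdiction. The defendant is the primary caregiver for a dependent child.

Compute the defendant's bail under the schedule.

Base amounts from the schedule: disorderly conduct $6,400; criminal trespass $4,600; discharging a firearm $27,000; grand theft $12,800.
Stacking rule: highest base plus 50% of each additional charge. Highest is discharging a firearm at $27,000. Additional: $6,400 × 50% = $3,200; $4,600 × 50% = $2,300; $12,800 × 50% = $6,400. Combined base = $27,000 + $11,900 = $38,900.
Defendant is the primary caregiver for a dependent (−20%): $38,900 × 0.8 = $31,120.
Defendant has an active warrant in another jurisdiction (+75%): $31,120 × 1.75 = $54,460.
Offense was committed for financial gain (+$13,750 flat): $54,460 + $13,750 = $68,210.
$68,210 is within the $700,000 maximum.

$68,210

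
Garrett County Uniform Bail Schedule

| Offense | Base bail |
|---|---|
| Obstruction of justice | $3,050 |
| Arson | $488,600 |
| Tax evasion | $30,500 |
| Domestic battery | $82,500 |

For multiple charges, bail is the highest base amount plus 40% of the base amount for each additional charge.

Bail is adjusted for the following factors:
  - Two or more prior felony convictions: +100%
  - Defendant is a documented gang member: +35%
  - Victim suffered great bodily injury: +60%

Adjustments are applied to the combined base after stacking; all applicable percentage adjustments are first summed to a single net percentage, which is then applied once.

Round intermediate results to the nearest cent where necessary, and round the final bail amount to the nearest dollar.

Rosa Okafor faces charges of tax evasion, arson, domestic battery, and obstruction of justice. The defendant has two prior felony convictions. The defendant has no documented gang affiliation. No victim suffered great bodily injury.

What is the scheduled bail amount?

$1,070,040

Base amounts from the schedule: tax evasion $30,500; arson $488,600; domestic battery $82,500; obstruction of justice $3,050.
Stacking rule: highest base plus 40% of each additional charge. Highest is arson at $488,600. Additional: $30,500 × 40% = $12,200; $82,500 × 40% = $33,000; $3,050 × 40% = $1,220. Combined base = $488,600 + $46,420 = $535,020.
Two or more prior felony convictions (+100%): $535,020 × 2 = $1,070,040.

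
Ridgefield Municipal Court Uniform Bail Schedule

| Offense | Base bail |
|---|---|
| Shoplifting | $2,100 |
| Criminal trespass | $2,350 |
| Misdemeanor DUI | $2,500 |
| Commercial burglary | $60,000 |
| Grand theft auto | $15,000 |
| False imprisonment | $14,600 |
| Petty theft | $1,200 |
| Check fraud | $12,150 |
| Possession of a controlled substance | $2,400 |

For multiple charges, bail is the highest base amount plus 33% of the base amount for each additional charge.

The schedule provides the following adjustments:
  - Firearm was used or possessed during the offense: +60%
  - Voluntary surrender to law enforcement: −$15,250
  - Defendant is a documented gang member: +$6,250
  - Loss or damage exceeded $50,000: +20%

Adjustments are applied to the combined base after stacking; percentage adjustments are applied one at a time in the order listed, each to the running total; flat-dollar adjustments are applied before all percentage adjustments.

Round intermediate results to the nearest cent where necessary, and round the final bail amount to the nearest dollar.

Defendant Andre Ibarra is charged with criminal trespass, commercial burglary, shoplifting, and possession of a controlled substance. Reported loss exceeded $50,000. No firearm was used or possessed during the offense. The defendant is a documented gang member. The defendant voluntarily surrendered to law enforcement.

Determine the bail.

$63,913

Base amounts from the schedule: criminal trespass $2,350; commercial burglary $60,000; shoplifting $2,100; possession of a controlled substance $2,400.
Stacking rule: highest base plus 33% of each additional charge. Highest is commercial burglary at $60,000. Additional: $2,350 × 33% = $775.50; $2,100 × 33% = $693; $2,400 × 33% = $792. Combined base = $60,000 + $2,260.50 = $62,260.50.
Voluntary surrender to law enforcement (−$15,250 flat): $62,260.50 − $15,250 = $47,010.50.
Defendant is a documented gang member (+$6,250 flat): $47,010.50 + $6,250 = $53,260.50.
Loss or damage exceeded $50,000 (+20%): $53,260.50 × 1.2 = $63,912.60.
Rounded to the nearest dollar: $63,913.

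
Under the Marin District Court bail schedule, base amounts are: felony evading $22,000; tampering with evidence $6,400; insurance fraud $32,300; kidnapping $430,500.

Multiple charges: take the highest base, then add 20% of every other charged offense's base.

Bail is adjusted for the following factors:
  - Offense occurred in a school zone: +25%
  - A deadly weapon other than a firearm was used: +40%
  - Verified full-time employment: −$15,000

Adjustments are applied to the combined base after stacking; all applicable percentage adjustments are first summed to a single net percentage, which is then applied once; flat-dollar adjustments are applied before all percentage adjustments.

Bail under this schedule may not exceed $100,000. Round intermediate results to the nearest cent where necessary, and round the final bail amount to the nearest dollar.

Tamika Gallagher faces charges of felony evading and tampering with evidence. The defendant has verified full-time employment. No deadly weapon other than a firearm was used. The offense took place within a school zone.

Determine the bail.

$10,350

Base amounts from the schedule: felony evading $22,000; tampering with evidence $6,400.
Stacking rule: highest base plus 20% of each additional charge. Highest is felony evading at $22,000. Additional: $6,400 × 20% = $1,280. Combined base = $22,000 + $1,280 = $23,280.
Verified full-time employment (−$15,000 flat): $23,280 − $15,000 = $8,280.
Offense occurred in a school zone (+25%): $8,280 × 1.25 = $10,350.
$10,350 is within the $100,000 maximum.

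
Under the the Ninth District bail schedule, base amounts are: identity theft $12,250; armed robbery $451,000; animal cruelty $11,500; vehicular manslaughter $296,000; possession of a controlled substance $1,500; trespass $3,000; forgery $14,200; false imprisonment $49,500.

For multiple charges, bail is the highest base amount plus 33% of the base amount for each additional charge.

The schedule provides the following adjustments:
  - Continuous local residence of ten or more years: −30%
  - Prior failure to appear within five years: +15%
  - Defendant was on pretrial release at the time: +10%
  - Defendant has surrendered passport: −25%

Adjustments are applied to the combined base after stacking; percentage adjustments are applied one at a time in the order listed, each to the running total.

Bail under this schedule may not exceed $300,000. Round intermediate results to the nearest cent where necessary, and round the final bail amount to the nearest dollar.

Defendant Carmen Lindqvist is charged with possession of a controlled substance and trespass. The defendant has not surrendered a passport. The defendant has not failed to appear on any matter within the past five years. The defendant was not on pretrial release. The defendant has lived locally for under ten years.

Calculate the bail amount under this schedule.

$3,495

Base amounts from the schedule: possession of a controlled substance $1,500; trespass $3,000.
Stacking rule: highest base plus 33% of each additional charge. Highest is trespass at $3,000. Additional: $1,500 × 33% = $495. Combined base = $3,000 + $495 = $3,495.
No adjustment factors apply to this defendant.
$3,495 is within the $300,000 maximum.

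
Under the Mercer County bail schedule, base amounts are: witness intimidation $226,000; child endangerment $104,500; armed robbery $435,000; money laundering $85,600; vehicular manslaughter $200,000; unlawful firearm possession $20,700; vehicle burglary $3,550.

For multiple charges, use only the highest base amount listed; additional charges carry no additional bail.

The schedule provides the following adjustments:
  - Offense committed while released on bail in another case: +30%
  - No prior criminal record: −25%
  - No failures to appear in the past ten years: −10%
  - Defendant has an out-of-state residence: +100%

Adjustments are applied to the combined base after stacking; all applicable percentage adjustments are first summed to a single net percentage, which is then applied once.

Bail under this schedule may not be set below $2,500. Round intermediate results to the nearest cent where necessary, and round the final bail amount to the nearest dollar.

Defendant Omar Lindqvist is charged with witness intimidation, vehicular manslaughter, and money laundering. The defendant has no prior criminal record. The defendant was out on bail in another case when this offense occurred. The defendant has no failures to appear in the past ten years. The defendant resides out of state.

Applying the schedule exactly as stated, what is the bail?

$440,700

Base amounts from the schedule: witness intimidation $226,000; vehicular manslaughter $200,000; money laundering $85,600.
Stacking rule: use the highest base only. Highest is witness intimidation at $226,000. Combined base = $226,000.
Net percentage adjustment: +30% −25% −10% +100% = +95%. $226,000 × 1.95 = $440,700.
$440,700 is at or above the $2,500 minimum.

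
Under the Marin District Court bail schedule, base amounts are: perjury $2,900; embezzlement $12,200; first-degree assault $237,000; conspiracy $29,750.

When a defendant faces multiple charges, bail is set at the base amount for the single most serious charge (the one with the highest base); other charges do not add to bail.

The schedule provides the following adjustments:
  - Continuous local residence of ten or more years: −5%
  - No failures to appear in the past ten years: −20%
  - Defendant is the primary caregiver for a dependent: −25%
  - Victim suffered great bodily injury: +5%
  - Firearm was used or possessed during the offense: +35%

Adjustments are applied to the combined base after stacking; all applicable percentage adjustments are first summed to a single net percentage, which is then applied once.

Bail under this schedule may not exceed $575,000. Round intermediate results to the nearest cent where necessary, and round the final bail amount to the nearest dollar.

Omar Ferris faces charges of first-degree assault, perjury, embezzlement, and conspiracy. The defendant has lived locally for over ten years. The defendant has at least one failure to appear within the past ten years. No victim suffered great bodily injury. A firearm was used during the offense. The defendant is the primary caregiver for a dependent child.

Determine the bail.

Base amounts from the schedule: first-degree assault $237,000; perjury $2,900; embezzlement $12,200; conspiracy $29,750.
Stacking rule: use the highest base only. Highest is first-degree assault at $237,000. Combined base = $237,000.
Net percentage adjustment: −5% −25% +35% = +5%. $237,000 × 1.05 = $248,850.
$248,850 is within the $575,000 maximum.

$248,850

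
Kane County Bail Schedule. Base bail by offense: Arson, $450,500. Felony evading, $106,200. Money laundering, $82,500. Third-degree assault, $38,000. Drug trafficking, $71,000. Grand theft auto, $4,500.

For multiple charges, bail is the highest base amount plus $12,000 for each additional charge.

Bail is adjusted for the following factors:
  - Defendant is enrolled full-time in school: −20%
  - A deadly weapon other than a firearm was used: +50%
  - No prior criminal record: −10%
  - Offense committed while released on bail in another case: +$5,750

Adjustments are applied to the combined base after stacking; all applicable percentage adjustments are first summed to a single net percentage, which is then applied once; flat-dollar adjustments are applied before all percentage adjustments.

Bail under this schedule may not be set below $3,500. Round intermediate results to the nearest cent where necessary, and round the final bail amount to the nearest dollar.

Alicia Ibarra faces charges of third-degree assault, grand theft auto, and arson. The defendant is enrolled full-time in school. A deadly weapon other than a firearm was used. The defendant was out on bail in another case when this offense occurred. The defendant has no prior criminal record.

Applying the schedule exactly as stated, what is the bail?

Base amounts from the schedule: third-degree assault $38,000; grand theft auto $4,500; arson $450,500.
Stacking rule: highest base plus $12,000 per additional charge. Highest is arson at $450,500; 2 additional charges → +$24,000. Combined base = $474,500.
Offense committed while released on bail in another case (+$5,750 flat): $474,500 + $5,750 = $480,250.
Net percentage adjustment: −20% +50% −10% = +20%. $480,250 × 1.2 = $576,300.
$576,300 is at or above the $3,500 minimum.

$576,300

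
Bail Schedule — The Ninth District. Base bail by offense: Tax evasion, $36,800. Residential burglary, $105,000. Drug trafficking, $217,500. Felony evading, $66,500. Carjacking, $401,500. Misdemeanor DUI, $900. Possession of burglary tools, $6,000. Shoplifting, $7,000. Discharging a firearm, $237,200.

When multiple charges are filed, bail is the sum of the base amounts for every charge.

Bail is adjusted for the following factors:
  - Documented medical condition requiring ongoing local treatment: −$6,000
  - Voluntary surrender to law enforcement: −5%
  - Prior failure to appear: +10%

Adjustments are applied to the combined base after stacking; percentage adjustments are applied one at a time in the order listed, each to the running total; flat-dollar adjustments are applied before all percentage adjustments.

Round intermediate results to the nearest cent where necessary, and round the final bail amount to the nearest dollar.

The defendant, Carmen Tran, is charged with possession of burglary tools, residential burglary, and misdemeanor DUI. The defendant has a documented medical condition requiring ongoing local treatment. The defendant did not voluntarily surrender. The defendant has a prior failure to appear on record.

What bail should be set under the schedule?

$116,490

Base amounts from the schedule: possession of burglary tools $6,000; residential burglary $105,000; misdemeanor DUI $900.
Stacking rule: sum of all bases. $6,000 + $105,000 + $900 = $111,900.
Documented medical condition requiring ongoing local treatment (−$6,000 flat): $111,900 − $6,000 = $105,900.
Prior failure to appear (+10%): $105,900 × 1.1 = $116,490.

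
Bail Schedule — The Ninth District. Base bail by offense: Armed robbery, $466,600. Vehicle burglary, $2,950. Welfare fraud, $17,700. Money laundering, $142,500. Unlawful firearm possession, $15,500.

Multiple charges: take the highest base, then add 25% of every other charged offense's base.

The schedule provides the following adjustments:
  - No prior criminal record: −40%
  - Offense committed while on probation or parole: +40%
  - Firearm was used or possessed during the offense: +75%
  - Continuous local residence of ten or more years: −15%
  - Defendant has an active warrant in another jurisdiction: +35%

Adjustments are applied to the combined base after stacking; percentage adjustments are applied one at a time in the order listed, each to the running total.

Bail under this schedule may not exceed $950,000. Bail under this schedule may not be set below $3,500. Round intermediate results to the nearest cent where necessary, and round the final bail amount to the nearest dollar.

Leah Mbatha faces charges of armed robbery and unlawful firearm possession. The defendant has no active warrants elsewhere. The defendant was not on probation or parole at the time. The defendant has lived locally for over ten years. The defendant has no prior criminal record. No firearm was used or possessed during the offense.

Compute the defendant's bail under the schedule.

$239,942

Base amounts from the schedule: armed robbery $466,600; unlawful firearm possession $15,500.
Stacking rule: highest base plus 25% of each additional charge. Highest is armed robbery at $466,600. Additional: $15,500 × 25% = $3,875. Combined base = $466,600 + $3,875 = $470,475.
No prior criminal record (−40%): $470,475 × 0.6 = $282,285.
Continuous local residence of ten or more years (−15%): $282,285 × 0.85 = $239,942.25.
$239,942.25 is within the $950,000 maximum.
$239,942.25 is at or above the $3,500 minimum.
Rounded to the nearest dollar: $239,942.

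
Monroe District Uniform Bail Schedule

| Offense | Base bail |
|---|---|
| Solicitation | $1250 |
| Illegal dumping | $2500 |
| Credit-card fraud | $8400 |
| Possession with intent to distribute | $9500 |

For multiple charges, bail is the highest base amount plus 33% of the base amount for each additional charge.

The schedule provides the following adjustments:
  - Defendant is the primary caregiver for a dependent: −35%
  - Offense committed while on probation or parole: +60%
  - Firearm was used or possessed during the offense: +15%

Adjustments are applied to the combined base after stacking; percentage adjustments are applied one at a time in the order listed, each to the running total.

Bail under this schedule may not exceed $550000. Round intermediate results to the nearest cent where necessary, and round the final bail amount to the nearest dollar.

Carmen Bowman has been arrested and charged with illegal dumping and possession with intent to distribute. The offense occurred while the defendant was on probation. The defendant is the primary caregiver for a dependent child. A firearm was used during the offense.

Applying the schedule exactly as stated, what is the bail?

$12349

Base amounts from the schedule: illegal dumping $2500; possession with intent to distribute $9500.
Stacking rule: highest base plus 33% of each additional charge. Highest is possession with intent to distribute at $9500. Additional: $2500 × 33% = $825. Combined base = $9500 + $825 = $10325.
Defendant is the primary caregiver for a dependent (−35%): $10325 × 0.65 = $6711.25.
Offense committed while on probation or parole (+60%): $6711.25 × 1.6 = $10738.
Firearm was used or possessed during the offense (+15%): $10738 × 1.15 = $12348.70.
$12348.70 is within the $550000 maximum.
Rounded to the nearest dollar: $12349.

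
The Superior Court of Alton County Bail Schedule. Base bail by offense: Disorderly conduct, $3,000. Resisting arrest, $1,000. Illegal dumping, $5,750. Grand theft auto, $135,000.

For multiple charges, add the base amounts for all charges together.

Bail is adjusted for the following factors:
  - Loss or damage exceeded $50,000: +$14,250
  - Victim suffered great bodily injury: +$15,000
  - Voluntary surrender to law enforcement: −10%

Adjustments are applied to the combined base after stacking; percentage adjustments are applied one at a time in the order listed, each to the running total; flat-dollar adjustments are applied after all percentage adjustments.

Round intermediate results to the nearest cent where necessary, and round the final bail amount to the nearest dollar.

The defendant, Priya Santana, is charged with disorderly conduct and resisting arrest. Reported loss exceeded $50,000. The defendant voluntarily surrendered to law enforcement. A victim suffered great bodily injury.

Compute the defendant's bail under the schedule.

$32,850

Base amounts from the schedule: disorderly conduct $3,000; resisting arrest $1,000.
Stacking rule: sum of all bases. $3,000 + $1,000 = $4,000.
Voluntary surrender to law enforcement (−10%): $4,000 × 0.9 = $3,600.
Loss or damage exceeded $50,000 (+$14,250 flat): $3,600 + $14,250 = $17,850.
Victim suffered great bodily injury (+$15,000 flat): $17,850 + $15,000 = $32,850.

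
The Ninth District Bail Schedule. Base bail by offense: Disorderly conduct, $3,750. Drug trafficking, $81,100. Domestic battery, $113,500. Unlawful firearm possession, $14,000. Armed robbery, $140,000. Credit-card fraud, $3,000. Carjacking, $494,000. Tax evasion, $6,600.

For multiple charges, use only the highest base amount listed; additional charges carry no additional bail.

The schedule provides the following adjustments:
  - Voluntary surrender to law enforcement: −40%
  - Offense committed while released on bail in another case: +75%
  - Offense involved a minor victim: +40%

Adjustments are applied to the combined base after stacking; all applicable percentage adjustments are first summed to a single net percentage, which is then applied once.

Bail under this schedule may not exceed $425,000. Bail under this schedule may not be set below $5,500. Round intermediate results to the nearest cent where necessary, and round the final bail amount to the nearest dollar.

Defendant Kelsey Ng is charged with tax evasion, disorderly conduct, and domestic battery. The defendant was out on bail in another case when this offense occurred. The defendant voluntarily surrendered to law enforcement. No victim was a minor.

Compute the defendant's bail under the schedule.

$153,225

Base amounts from the schedule: tax evasion $6,600; disorderly conduct $3,750; domestic battery $113,500.
Stacking rule: use the highest base only. Highest is domestic battery at $113,500. Combined base = $113,500.
Net percentage adjustment: −40% +75% = +35%. $113,500 × 1.35 = $153,225.
$153,225 is within the $425,000 maximum.
$153,225 is at or above the $5,500 minimum.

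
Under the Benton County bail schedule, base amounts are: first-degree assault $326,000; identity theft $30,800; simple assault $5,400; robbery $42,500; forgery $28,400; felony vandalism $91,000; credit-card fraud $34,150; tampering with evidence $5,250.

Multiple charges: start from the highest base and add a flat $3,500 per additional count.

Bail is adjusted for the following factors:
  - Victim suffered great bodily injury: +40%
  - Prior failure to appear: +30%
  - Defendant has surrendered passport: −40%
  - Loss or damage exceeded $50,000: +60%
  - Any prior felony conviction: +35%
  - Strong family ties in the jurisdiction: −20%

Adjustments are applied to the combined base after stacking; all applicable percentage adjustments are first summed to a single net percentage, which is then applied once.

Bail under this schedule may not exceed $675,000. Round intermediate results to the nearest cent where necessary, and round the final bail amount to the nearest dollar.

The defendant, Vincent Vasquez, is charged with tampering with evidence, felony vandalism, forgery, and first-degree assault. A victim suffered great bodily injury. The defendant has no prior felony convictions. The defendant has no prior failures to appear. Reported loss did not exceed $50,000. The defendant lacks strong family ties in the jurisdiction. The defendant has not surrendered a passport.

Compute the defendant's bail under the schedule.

Base amounts from the schedule: tampering with evidence $5,250; felony vandalism $91,000; forgery $28,400; first-degree assault $326,000.
Stacking rule: highest base plus $3,500 per additional charge. Highest is first-degree assault at $326,000; 3 additional charges → +$10,500. Combined base = $336,500.
Victim suffered great bodily injury (+40%): $336,500 × 1.4 = $471,100.
$471,100 is within the $675,000 maximum.

$471,100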